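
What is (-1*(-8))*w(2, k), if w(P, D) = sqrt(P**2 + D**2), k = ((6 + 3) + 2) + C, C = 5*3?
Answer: 16*sqrt(170) ≈ 208.61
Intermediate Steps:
C = 15
k = 26 (k = ((6 + 3) + 2) + 15 = (9 + 2) + 15 = 11 + 15 = 26)
w(P, D) = sqrt(D**2 + P**2)
(-1*(-8))*w(2, k) = (-1*(-8))*sqrt(26**2 + 2**2) = 8*sqrt(676 + 4) = 8*sqrt(680) = 8*(2*sqrt(170)) = 16*sqrt(170)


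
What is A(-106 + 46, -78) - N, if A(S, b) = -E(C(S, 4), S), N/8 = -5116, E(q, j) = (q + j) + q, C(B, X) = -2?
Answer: 40992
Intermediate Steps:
E(q, j) = j + 2*q (E(q, j) = (j + q) + q = j + 2*q)
N = -40928 (N = 8*(-5116) = -40928)
A(S, b) = 4 - S (A(S, b) = -(S + 2*(-2)) = -(S - 4) = -(-4 + S) = 4 - S)
A(-106 + 46, -78) - N = (4 - (-106 + 46)) - 1*(-40928) = (4 - 1*(-60)) + 40928 = (4 + 60) + 40928 = 64 + 40928 = 40992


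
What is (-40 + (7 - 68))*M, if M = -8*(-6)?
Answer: -4848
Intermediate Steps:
M = 48
(-40 + (7 - 68))*M = (-40 + (7 - 68))*48 = (-40 - 61)*48 = -101*48 = -4848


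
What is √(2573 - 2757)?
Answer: 2*I*√46 ≈ 13.565*I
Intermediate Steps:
√(2573 - 2757) = √(-184) = 2*I*√46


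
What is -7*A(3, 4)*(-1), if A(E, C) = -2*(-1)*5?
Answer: 70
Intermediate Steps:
A(E, C) = 10 (A(E, C) = 2*5 = 10)
-7*A(3, 4)*(-1) = -7*10*(-1) = -70*(-1) = 70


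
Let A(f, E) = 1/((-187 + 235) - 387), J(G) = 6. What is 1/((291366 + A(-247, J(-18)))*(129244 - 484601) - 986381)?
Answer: -339/35100037285220 ≈ -9.6581e-12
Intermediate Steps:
A(f, E) = -1/339 (A(f, E) = 1/(48 - 387) = 1/(-339) = -1/339)
1/((291366 + A(-247, J(-18)))*(129244 - 484601) - 986381) = 1/((291366 - 1/339)*(129244 - 484601) - 986381) = 1/((98773073/339)*(-355357) - 986381) = 1/(-35099702902061/339 - 986381) = 1/(-35100037285220/339) = -339/35100037285220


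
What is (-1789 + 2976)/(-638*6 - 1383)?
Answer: -1187/5211 ≈ -0.22779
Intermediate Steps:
(-1789 + 2976)/(-638*6 - 1383) = 1187/(-3828 - 1383) = 1187/(-5211) = 1187*(-1/5211) = -1187/5211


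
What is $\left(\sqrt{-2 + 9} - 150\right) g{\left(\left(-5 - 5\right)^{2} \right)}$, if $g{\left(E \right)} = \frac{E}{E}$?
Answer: $-150 + \sqrt{7} \approx -147.35$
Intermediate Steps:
$g{\left(E \right)} = 1$
$\left(\sqrt{-2 + 9} - 150\right) g{\left(\left(-5 - 5\right)^{2} \right)} = \left(\sqrt{-2 + 9} - 150\right) 1 = \left(\sqrt{7} - 150\right) 1 = \left(-150 + \sqrt{7}\right) 1 = -150 + \sqrt{7}$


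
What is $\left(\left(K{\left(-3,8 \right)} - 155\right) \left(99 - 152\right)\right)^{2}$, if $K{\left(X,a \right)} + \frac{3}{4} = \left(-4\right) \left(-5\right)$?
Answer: $\frac{828230841}{16} \approx 5.1764 \cdot 10^{7}$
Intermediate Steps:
$K{\left(X,a \right)} = \frac{77}{4}$ ($K{\left(X,a \right)} = - \frac{3}{4} - -20 = - \frac{3}{4} + 20 = \frac{77}{4}$)
$\left(\left(K{\left(-3,8 \right)} - 155\right) \left(99 - 152\right)\right)^{2} = \left(\left(\frac{77}{4} - 155\right) \left(99 - 152\right)\right)^{2} = \left(\left(- \frac{543}{4}\right) \left(-53\right)\right)^{2} = \left(\frac{28779}{4}\right)^{2} = \frac{828230841}{16}$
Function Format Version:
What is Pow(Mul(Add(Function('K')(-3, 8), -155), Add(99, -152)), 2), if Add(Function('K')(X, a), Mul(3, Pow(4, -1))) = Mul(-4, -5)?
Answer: Rational(828230841, 16) ≈ 5.1764e+7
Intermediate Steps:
Function('K')(X, a) = Rational(77, 4) (Function('K')(X, a) = Add(Rational(-3, 4), Mul(-4, -5)) = Add(Rational(-3, 4), 20) = Rational(77, 4))
Pow(Mul(Add(Function('K')(-3, 8), -155), Add(99, -152)), 2) = Pow(Mul(Add(Rational(77, 4), -155), Add(99, -152)), 2) = Pow(Mul(Rational(-543, 4), -53), 2) = Pow(Rational(28779, 4), 2) = Rational(828230841, 16)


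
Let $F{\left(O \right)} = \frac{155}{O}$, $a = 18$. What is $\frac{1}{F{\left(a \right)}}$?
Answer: $\frac{18}{155} \approx 0.11613$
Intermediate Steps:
$\frac{1}{F{\left(a \right)}} = \frac{1}{155 \cdot \frac{1}{18}} = \frac{1}{\frac{155}{18}} = \frac{18}{155}$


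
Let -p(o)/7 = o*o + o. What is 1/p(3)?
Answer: -1/84 ≈ -0.011905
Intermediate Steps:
p(o) = -7*o - 7*o**2 (p(o) = -7*(o*o + o) = -7*(o**2 + o) = -7*(o + o**2) = -7*o - 7*o**2)
1/p(3) = 1/(-7*3*(1 + 3)) = 1/(-7*3*4) = 1/(-84) = -1/84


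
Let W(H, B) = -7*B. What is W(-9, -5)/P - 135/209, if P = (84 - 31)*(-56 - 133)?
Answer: -194230/299079 ≈ -0.64943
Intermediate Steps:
P = -10017 (P = 53*(-189) = -10017)
W(-9, -5)/P - 135/209 = -7*(-5)/(-10017) - 135/209 = 35*(-1/10017) - 135*1/209 = -5/1431 - 135/209 = -194230/299079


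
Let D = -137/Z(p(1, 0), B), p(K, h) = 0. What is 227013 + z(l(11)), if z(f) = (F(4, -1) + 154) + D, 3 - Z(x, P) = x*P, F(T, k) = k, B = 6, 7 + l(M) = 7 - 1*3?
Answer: 681361/3 ≈ 2.2712e+5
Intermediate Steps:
l(M) = -3 (l(M) = -7 + (7 - 1*3) = -7 + (7 - 3) = -7 + 4 = -3)
Z(x, P) = 3 - P*x (Z(x, P) = 3 - x*P = 3 - P*x)
D = -137/3 (D = -137/(3 - 1*6*0) = -137/(3 + 0) = -137/3 ≈ -45.667)
z(f) = 322/3 (z(f) = (-1 + 154) - 137/3 = 153 - 137/3 = 322/3)
227013 + z(l(11)) = 227013 + 322/3 = 681361/3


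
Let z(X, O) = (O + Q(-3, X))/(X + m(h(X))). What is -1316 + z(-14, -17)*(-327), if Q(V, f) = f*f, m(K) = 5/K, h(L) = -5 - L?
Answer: 367561/121 ≈ 3037.7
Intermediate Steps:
Q(V, f) = f²
z(X, O) = (O + X²)/(X + 5/(-5 - X))
-1316 + z(-14, -17)*(-327) = -1316 + ((5 - 14)*(-17 + (-14)²)/(-5 - 14*(5 - 14)))*(-327) = -1316 + (-9*(-17 + 196)/(-5 - 14*(-9)))*(-327) = -1316 + (-9*179/(-5 + 126))*(-327) = -1316 + (-9*179/121)*(-327) = -1316 + ((1/121)*(-9)*179)*(-327) = -1316 - 1611/121*(-327) = -1316 + 526797/121 = 367561/121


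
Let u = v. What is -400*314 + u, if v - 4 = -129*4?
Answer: -126112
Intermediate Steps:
v = -512 (v = 4 - 129*4 = 4 - 516 = -512)
u = -512
-400*314 + u = -400*314 - 512 = -125600 - 512 = -126112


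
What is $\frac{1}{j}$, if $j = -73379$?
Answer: $- \frac{1}{73379} \approx -1.3628 \cdot 10^{-5}$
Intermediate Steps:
$\frac{1}{j} = \frac{1}{-73379} = - \frac{1}{73379}$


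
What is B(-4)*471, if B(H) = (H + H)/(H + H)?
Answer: 471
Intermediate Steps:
B(H) = 1 (B(H) = (2*H)/((2*H)) = (2*H)*(1/(2*H)) = 1)
B(-4)*471 = 1*471 = 471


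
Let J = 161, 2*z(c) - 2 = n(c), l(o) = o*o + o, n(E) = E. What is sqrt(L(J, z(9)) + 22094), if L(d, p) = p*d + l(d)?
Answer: sqrt(196246)/2 ≈ 221.50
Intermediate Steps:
l(o) = o + o**2 (l(o) = o**2 + o = o + o**2)
z(c) = 1 + c/2
L(d, p) = d*p + d*(1 + d) (L(d, p) = p*d + d*(1 + d) = d*p + d*(1 + d))
sqrt(L(J, z(9)) + 22094) = sqrt(161*(1 + 161 + (1 + (1/2)*9)) + 22094) = sqrt(161*(1 + 161 + (1 + 9/2)) + 22094) = sqrt(161*(1 + 161 + 11/2) + 22094) = sqrt(161*(335/2) + 22094) = sqrt(53935/2 + 22094) = sqrt(98123/2) = sqrt(196246)/2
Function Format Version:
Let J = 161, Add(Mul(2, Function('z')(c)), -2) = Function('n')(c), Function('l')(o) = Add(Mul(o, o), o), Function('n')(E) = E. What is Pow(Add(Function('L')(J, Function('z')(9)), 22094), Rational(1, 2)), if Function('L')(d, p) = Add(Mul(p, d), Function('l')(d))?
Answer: Mul(Rational(1, 2), Pow(196246, Rational(1, 2))) ≈ 221.50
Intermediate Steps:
Function('l')(o) = Add(o, Pow(o, 2)) (Function('l')(o) = Add(Pow(o, 2), o) = Add(o, Pow(o, 2)))
Function('z')(c) = Add(1, Mul(Rational(1, 2), c))
Function('L')(d, p) = Add(Mul(d, p), Mul(d, Add(1, d))) (Function('L')(d, p) = Add(Mul(p, d), Mul(d, Add(1, d))) = Add(Mul(d, p), Mul(d, Add(1, d))))
Pow(Add(Function('L')(J, Function('z')(9)), 22094), Rational(1, 2)) = Pow(Add(Mul(161, Add(1, 161, Add(1, Mul(Rational(1, 2), 9)))), 22094), Rational(1, 2)) = Pow(Add(Mul(161, Add(1, 161, Add(1, Rational(9, 2)))), 22094), Rational(1, 2)) = Pow(Add(Mul(161, Add(1, 161, Rational(11, 2))), 22094), Rational(1, 2)) = Pow(Add(Mul(161, Rational(335, 2)), 22094), Rational(1, 2)) = Pow(Add(Rational(53935, 2), 22094), Rational(1, 2)) = Pow(Rational(98123, 2), Rational(1, 2)) = Mul(Rational(1, 2), Pow(196246, Rational(1, 2)))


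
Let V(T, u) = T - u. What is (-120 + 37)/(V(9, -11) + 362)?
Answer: -83/382 ≈ -0.21728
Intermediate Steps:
(-120 + 37)/(V(9, -11) + 362) = (-120 + 37)/((9 - 1*(-11)) + 362) = -83/((9 + 11) + 362) = -83/(20 + 362) = -83/382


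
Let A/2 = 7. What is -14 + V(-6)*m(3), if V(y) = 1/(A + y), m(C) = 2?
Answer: -55/4 ≈ -13.750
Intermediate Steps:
A = 14 (A = 2*7 = 14)
V(y) = 1/(14 + y)
-14 + V(-6)*m(3) = -14 + 2/(14 - 6) = -14 + 2/8 = -14 + (1/8)*2 = -14 + 1/4 = -55/4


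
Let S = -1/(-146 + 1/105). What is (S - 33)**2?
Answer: 255785085504/234978241 ≈ 1088.5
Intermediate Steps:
S = 105/15329 (S = -1/(-146 + 1/105) = -1/(-15329/105) = -1*(-105/15329) = 105/15329 ≈ 0.0068498)
(S - 33)**2 = (105/15329 - 33)**2 = (-505752/15329)**2 = 255785085504/234978241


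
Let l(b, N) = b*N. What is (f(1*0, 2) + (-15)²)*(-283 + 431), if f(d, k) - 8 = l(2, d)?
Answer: 34484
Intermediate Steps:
l(b, N) = N*b
f(d, k) = 8 + 2*d (f(d, k) = 8 + d*2 = 8 + 2*d)
(f(1*0, 2) + (-15)²)*(-283 + 431) = ((8 + 2*(1*0)) + (-15)²)*(-283 + 431) = ((8 + 2*0) + 225)*148 = ((8 + 0) + 225)*148 = (8 + 225)*148 = 233*148 = 34484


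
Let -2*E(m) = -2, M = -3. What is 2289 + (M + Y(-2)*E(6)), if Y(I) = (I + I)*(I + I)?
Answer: 2302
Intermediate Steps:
E(m) = 1 (E(m) = -½*(-2) = 1)
Y(I) = 4*I² (Y(I) = (2*I)*(2*I) = 4*I²)
2289 + (M + Y(-2)*E(6)) = 2289 + (-3 + (4*(-2)²)*1) = 2289 + (-3 + (4*4)*1) = 2289 + (-3 + 16*1) = 2289 + (-3 + 16) = 2289 + 13 = 2302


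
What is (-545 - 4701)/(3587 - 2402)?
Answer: -5246/1185 ≈ -4.4270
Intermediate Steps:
(-545 - 4701)/(3587 - 2402) = -5246/1185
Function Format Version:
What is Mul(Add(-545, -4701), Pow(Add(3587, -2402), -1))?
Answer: Rational(-5246, 1185) ≈ -4.4270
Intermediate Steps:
Mul(Add(-545, -4701), Pow(Add(3587, -2402), -1)) = Mul(-5246, Pow(1185, -1)) = Mul(-5246, Rational(1, 1185)) = Rational(-5246, 1185)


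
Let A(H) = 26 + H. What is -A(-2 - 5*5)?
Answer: 1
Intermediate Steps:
-A(-2 - 5*5) = -(26 + (-2 - 5*5)) = -(26 + (-2 - 25)) = -(26 - 27) = -1*(-1) = 1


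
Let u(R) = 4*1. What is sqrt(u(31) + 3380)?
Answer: 6*sqrt(94) ≈ 58.172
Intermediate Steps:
u(R) = 4
sqrt(u(31) + 3380) = sqrt(4 + 3380) = sqrt(3384) = 6*sqrt(94)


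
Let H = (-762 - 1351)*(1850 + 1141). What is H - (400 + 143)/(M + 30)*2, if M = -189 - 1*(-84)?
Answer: -157999213/25 ≈ -6.3200e+6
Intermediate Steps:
M = -105 (M = -189 + 84 = -105)
H = -6319983 (H = -2113*2991 = -6319983)
H - (400 + 143)/(M + 30)*2 = -6319983 - (400 + 143)/(-105 + 30)*2 = -6319983 - 543/(-75)*2 = -6319983 - 543*(-1/75)*2 = -6319983 - (-181)*2/25 = -6319983 - 1*(-362/25) = -6319983 + 362/25 = -157999213/25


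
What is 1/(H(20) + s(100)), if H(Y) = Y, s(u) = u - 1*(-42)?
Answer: 1/162 ≈ 0.0061728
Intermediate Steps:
s(u) = 42 + u (s(u) = u + 42 = 42 + u)
1/(H(20) + s(100)) = 1/(20 + (42 + 100)) = 1/(20 + 142) = 1/162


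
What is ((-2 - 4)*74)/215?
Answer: -444/215 ≈ -2.0651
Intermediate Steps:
((-2 - 4)*74)/215 = -6*74*(1/215) = -444*1/215 = -444/215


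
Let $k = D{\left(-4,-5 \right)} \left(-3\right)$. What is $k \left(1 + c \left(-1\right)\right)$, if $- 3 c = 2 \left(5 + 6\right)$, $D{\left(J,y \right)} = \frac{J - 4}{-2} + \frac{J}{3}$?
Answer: $- \frac{200}{3} \approx -66.667$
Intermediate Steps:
$D{\left(J,y \right)} = 2 - \frac{J}{6}$ ($D{\left(J,y \right)} = \left(J - 4\right) \left(- \frac{1}{2}\right) + J \frac{1}{3} = \left(-4 + J\right) \left(- \frac{1}{2}\right) + \frac{J}{3} = \left(2 - \frac{J}{2}\right) + \frac{J}{3} = 2 - \frac{J}{6}$)
$c = - \frac{22}{3}$ ($c = - \frac{2 \left(5 + 6\right)}{3} = - \frac{2 \cdot 11}{3} = \left(- \frac{1}{3}\right) 22 = - \frac{22}{3} \approx -7.3333$)
$k = -8$ ($k = \left(2 - - \frac{2}{3}\right) \left(-3\right) = \left(2 + \frac{2}{3}\right) \left(-3\right) = \frac{8}{3} \left(-3\right) = -8$)
$k \left(1 + c \left(-1\right)\right) = - 8 \left(1 - - \frac{22}{3}\right) = - 8 \left(1 + \frac{22}{3}\right) = \left(-8\right) \frac{25}{3} = - \frac{200}{3}$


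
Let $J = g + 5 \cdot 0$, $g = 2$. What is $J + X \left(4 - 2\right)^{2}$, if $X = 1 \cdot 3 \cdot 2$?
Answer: $26$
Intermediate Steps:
$X = 6$ ($X = 3 \cdot 2 = 6$)
$J = 2$ ($J = 2 + 5 \cdot 0 = 2 + 0 = 2$)
$J + X \left(4 - 2\right)^{2} = 2 + 6 \left(4 - 2\right)^{2} = 2 + 6 \cdot 2^{2} = 2 + 6 \cdot 4 = 2 + 24 = 26$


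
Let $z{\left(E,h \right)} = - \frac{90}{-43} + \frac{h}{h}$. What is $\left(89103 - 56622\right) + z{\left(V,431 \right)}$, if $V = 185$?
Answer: $\frac{1396816}{43} \approx 32484.0$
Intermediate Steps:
$z{\left(E,h \right)} = \frac{133}{43}$ ($z{\left(E,h \right)} = \left(-90\right) \left(- \frac{1}{43}\right) + 1 = \frac{90}{43} + 1 = \frac{133}{43}$)
$\left(89103 - 56622\right) + z{\left(V,431 \right)} = \left(89103 - 56622\right) + \frac{133}{43} = 32481 + \frac{133}{43} = \frac{1396816}{43}$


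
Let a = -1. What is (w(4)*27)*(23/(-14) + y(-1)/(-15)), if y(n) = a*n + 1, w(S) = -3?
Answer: 10071/70 ≈ 143.87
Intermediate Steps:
y(n) = 1 - n (y(n) = -n + 1 = 1 - n)
(w(4)*27)*(23/(-14) + y(-1)/(-15)) = (-3*27)*(23/(-14) + (1 - 1*(-1))/(-15)) = -81*(23*(-1/14) + (1 + 1)*(-1/15)) = -81*(-23/14 + 2*(-1/15)) = -81*(-23/14 - 2/15) = -81*(-373/210) = 10071/70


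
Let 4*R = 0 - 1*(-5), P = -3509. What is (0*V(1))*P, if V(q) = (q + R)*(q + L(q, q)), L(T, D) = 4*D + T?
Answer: 0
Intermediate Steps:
L(T, D) = T + 4*D
R = 5/4 (R = (0 - 1*(-5))/4 = (0 + 5)/4 = (¼)*5 = 5/4 ≈ 1.2500)
V(q) = 6*q*(5/4 + q) (V(q) = (q + 5/4)*(q + (q + 4*q)) = (5/4 + q)*(q + 5*q) = (5/4 + q)*(6*q) = 6*q*(5/4 + q))
(0*V(1))*P = (0*((3/2)*1*(5 + 4*1)))*(-3509) = (0*((3/2)*1*(5 + 4)))*(-3509) = (0*((3/2)*1*9))*(-3509) = (0*(27/2))*(-3509) = 0*(-3509) = 0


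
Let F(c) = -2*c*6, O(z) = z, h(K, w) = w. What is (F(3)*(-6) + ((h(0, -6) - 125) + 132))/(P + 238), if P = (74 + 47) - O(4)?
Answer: 217/355 ≈ 0.61127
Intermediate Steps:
F(c) = -12*c
P = 117 (P = (74 + 47) - 1*4 = 121 - 4 = 117)
(F(3)*(-6) + ((h(0, -6) - 125) + 132))/(P + 238) = (-12*3*(-6) + ((-6 - 125) + 132))/(117 + 238) = (-36*(-6) + (-131 + 132))/355 = (216 + 1)*(1/355) = 217*(1/355) = 217/355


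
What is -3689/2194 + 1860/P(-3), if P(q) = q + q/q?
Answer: -2044109/2194 ≈ -931.68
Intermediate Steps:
P(q) = 1 + q (P(q) = q + 1 = 1 + q)
-3689/2194 + 1860/P(-3) = -3689/2194 + 1860/(1 - 3) = -3689*1/2194 + 1860/(-2) = -3689/2194 + 1860*(-½) = -3689/2194 - 930 = -2044109/2194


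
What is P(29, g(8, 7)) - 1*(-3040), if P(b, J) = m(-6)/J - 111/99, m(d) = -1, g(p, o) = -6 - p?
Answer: 1403995/462 ≈ 3038.9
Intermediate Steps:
P(b, J) = -37/33 - 1/J (P(b, J) = -1/J - 111/99 = -1/J - 111*1/99 = -1/J - 37/33 = -37/33 - 1/J)
P(29, g(8, 7)) - 1*(-3040) = (-37/33 - 1/(-6 - 1*8)) - 1*(-3040) = (-37/33 - 1/(-6 - 8)) + 3040 = (-37/33 - 1/(-14)) + 3040 = (-37/33 - 1*(-1/14)) + 3040 = (-37/33 + 1/14) + 3040 = -485/462 + 3040 = 1403995/462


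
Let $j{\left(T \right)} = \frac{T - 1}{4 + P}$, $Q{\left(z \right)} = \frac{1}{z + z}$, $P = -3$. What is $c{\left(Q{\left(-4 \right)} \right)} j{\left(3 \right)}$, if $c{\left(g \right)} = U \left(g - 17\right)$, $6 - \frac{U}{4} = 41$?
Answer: $4795$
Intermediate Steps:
$U = -140$ ($U = 24 - 164 = -140$)
$Q{\left(z \right)} = \frac{1}{2 z}$
$c{\left(g \right)} = 2380 - 140 g$ ($c{\left(g \right)} = - 140 \left(g - 17\right) = - 140 \left(-17 + g\right) = 2380 - 140 g$)
$j{\left(T \right)} = -1 + T$ ($j{\left(T \right)} = \frac{T - 1}{4 - 3} = \frac{-1 + T}{1} = \left(-1 + T\right) 1 = -1 + T$)
$c{\left(Q{\left(-4 \right)} \right)} j{\left(3 \right)} = \left(2380 - 140 \frac{1}{2 \left(-4\right)}\right) \left(-1 + 3\right) = \left(2380 - 140 \cdot \frac{1}{2} \left(- \frac{1}{4}\right)\right) 2 = \left(2380 - - \frac{35}{2}\right) 2 = \left(2380 + \frac{35}{2}\right) 2 = \frac{4795}{2} \cdot 2 = 4795$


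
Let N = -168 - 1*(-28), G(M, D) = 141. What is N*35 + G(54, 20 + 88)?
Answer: -4759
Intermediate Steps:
N = -140 (N = -168 + 28 = -140)
N*35 + G(54, 20 + 88) = -140*35 + 141 = -4900 + 141 = -4759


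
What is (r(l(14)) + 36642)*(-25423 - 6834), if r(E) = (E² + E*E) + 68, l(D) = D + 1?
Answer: -1198670120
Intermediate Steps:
l(D) = 1 + D
r(E) = 68 + 2*E² (r(E) = (E² + E²) + 68 = 2*E² + 68 = 68 + 2*E²)
(r(l(14)) + 36642)*(-25423 - 6834) = ((68 + 2*(1 + 14)²) + 36642)*(-25423 - 6834) = ((68 + 2*15²) + 36642)*(-32257) = ((68 + 2*225) + 36642)*(-32257) = ((68 + 450) + 36642)*(-32257) = (518 + 36642)*(-32257) = 37160*(-32257) = -1198670120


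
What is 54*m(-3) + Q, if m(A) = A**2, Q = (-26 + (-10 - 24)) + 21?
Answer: 447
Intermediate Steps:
Q = -39 (Q = (-26 - 34) + 21 = -60 + 21 = -39)
54*m(-3) + Q = 54*(-3)**2 - 39 = 54*9 - 39 = 486 - 39 = 447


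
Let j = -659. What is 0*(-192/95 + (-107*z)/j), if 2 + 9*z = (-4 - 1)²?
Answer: 0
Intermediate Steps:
z = 23/9 (z = -2/9 + (-4 - 1)²/9 = -2/9 + (⅑)*(-5)² = -2/9 + (⅑)*25 = -2/9 + 25/9 = 23/9 ≈ 2.5556)
0*(-192/95 + (-107*z)/j) = 0*(-192/95 - 107*23/9/(-659)) = 0*(-192*1/95 - 2461/9*(-1/659)) = 0*(-192/95 + 2461/5931) = 0*(-904957/563445) = 0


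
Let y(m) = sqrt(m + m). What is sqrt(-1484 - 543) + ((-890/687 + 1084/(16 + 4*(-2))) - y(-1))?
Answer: 184397/1374 + I*sqrt(2027) - I*sqrt(2) ≈ 134.2 + 43.608*I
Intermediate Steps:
y(m) = sqrt(2)*sqrt(m) (y(m) = sqrt(2*m) = sqrt(2)*sqrt(m))
sqrt(-1484 - 543) + ((-890/687 + 1084/(16 + 4*(-2))) - y(-1)) = sqrt(-1484 - 543) + ((-890/687 + 1084/(16 + 4*(-2))) - sqrt(2)*sqrt(-1)) = sqrt(-2027) + ((-890*1/687 + 1084/(16 - 8)) - sqrt(2)*I) = I*sqrt(2027) + ((-890/687 + 1084/8) - I*sqrt(2)) = I*sqrt(2027) + ((-890/687 + 1084*(1/8)) - I*sqrt(2)) = I*sqrt(2027) + ((-890/687 + 271/2) - I*sqrt(2)) = I*sqrt(2027) + (184397/1374 - I*sqrt(2)) = 184397/1374 + I*sqrt(2027) - I*sqrt(2)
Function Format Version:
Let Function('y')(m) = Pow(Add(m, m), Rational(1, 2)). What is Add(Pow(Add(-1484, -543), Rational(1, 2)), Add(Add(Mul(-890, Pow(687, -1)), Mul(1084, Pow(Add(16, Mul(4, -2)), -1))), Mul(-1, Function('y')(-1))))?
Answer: Add(Rational(184397, 1374), Mul(I, Pow(2027, Rational(1, 2))), Mul(-1, I, Pow(2, Rational(1, 2)))) ≈ Add(134.20, Mul(43.608, I))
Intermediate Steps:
Function('y')(m) = Mul(Pow(2, Rational(1, 2)), Pow(m, Rational(1, 2))) (Function('y')(m) = Pow(Mul(2, m), Rational(1, 2)) = Mul(Pow(2, Rational(1, 2)), Pow(m, Rational(1, 2))))
Add(Pow(Add(-1484, -543), Rational(1, 2)), Add(Add(Mul(-890, Pow(687, -1)), Mul(1084, Pow(Add(16, Mul(4, -2)), -1))), Mul(-1, Function('y')(-1)))) = Add(Pow(Add(-1484, -543), Rational(1, 2)), Add(Add(Mul(-890, Pow(687, -1)), Mul(1084, Pow(Add(16, Mul(4, -2)), -1))), Mul(-1, Mul(Pow(2, Rational(1, 2)), Pow(-1, Rational(1, 2)))))) = Add(Pow(-2027, Rational(1, 2)), Add(Add(Mul(-890, Rational(1, 687)), Mul(1084, Pow(Add(16, -8), -1))), Mul(-1, Mul(Pow(2, Rational(1, 2)), I)))) = Add(Mul(I, Pow(2027, Rational(1, 2))), Add(Add(Rational(-890, 687), Mul(1084, Pow(8, -1))), Mul(-1, Mul(I, Pow(2, Rational(1, 2)))))) = Add(Mul(I, Pow(2027, Rational(1, 2))), Add(Add(Rational(-890, 687), Mul(1084, Rational(1, 8))), Mul(-1, I, Pow(2, Rational(1, 2))))) = Add(Mul(I, Pow(2027, Rational(1, 2))), Add(Add(Rational(-890, 687), Rational(271, 2)), Mul(-1, I, Pow(2, Rational(1, 2))))) = Add(Mul(I, Pow(2027, Rational(1, 2))), Add(Rational(184397, 1374), Mul(-1, I, Pow(2, Rational(1, 2))))) = Add(Rational(184397, 1374), Mul(I, Pow(2027, Rational(1, 2))), Mul(-1, I, Pow(2, Rational(1, 2))))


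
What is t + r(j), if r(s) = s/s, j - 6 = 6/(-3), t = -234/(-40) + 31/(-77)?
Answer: 9929/1540 ≈ 6.4474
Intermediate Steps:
t = 8389/1540 (t = -234*(-1/40) + 31*(-1/77) = 117/20 - 31/77 = 8389/1540 ≈ 5.4474)
j = 4 (j = 6 + 6/(-3) = 6 + 6*(-⅓) = 6 - 2 = 4)
r(s) = 1
t + r(j) = 8389/1540 + 1 = 9929/1540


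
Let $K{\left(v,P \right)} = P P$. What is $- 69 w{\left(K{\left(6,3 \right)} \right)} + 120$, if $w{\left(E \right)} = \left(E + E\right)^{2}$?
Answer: $-22236$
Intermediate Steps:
$K{\left(v,P \right)} = P^{2}$
$w{\left(E \right)} = 4 E^{2}$ ($w{\left(E \right)} = \left(2 E\right)^{2} = 4 E^{2}$)
$- 69 w{\left(K{\left(6,3 \right)} \right)} + 120 = - 69 \cdot 4 \left(3^{2}\right)^{2} + 120 = - 69 \cdot 4 \cdot 9^{2} + 120 = - 69 \cdot 4 \cdot 81 + 120 = \left(-69\right) 324 + 120 = -22356 + 120 = -22236$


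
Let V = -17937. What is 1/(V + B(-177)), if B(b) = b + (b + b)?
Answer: -1/18468 ≈ -5.4148e-5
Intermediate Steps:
B(b) = 3*b (B(b) = b + 2*b = 3*b)
1/(V + B(-177)) = 1/(-17937 + 3*(-177)) = 1/(-17937 - 531) = 1/(-18468) = -1/18468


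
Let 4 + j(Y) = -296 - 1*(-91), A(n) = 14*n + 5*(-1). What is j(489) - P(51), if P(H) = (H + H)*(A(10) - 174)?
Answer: 3769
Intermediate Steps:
A(n) = -5 + 14*n (A(n) = 14*n - 5 = -5 + 14*n)
P(H) = -78*H (P(H) = (H + H)*((-5 + 14*10) - 174) = (2*H)*((-5 + 140) - 174) = (2*H)*(135 - 174) = (2*H)*(-39) = -78*H)
j(Y) = -209 (j(Y) = -4 + (-296 - 1*(-91)) = -4 + (-296 + 91) = -4 - 205 = -209)
j(489) - P(51) = -209 - (-78)*51 = -209 - 1*(-3978) = -209 + 3978 = 3769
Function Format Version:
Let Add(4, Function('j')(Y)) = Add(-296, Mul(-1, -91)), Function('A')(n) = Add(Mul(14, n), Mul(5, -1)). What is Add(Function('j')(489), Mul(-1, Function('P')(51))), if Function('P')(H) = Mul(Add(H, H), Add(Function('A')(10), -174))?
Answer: 3769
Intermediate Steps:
Function('A')(n) = Add(-5, Mul(14, n)) (Function('A')(n) = Add(Mul(14, n), -5) = Add(-5, Mul(14, n)))
Function('P')(H) = Mul(-78, H) (Function('P')(H) = Mul(Add(H, H), Add(Add(-5, Mul(14, 10)), -174)) = Mul(Mul(2, H), Add(Add(-5, 140), -174)) = Mul(Mul(2, H), Add(135, -174)) = Mul(Mul(2, H), -39) = Mul(-78, H))
Function('j')(Y) = -209 (Function('j')(Y) = Add(-4, Add(-296, Mul(-1, -91))) = Add(-4, Add(-296, 91)) = Add(-4, -205) = -209)
Add(Function('j')(489), Mul(-1, Function('P')(51))) = Add(-209, Mul(-1, Mul(-78, 51))) = Add(-209, Mul(-1, -3978)) = Add(-209, 3978) = 3769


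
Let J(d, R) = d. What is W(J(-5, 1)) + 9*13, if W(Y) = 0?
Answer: 117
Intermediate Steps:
W(J(-5, 1)) + 9*13 = 0 + 9*13 = 0 + 117 = 117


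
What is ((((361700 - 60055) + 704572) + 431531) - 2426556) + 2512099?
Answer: 1523291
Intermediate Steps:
((((361700 - 60055) + 704572) + 431531) - 2426556) + 2512099 = (((301645 + 704572) + 431531) - 2426556) + 2512099 = ((1006217 + 431531) - 2426556) + 2512099 = (1437748 - 2426556) + 2512099 = -988808 + 2512099 = 1523291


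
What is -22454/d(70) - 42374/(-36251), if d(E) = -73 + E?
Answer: 814107076/108753 ≈ 7485.8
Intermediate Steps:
-22454/d(70) - 42374/(-36251) = -22454/(-73 + 70) - 42374/(-36251) = -22454/(-3) - 42374*(-1/36251) = -22454*(-1/3) + 42374/36251 = 22454/3 + 42374/36251 = 814107076/108753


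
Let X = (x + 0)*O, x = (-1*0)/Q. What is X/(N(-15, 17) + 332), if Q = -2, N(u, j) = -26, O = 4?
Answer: 0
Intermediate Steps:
x = 0 (x = -1*0/(-2) = 0*(-½) = 0)
X = 0 (X = (0 + 0)*4 = 0*4 = 0)
X/(N(-15, 17) + 332) = 0/(-26 + 332) = 0/306 = (1/306)*0 = 0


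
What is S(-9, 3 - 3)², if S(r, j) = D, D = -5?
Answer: 25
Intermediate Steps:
S(r, j) = -5
S(-9, 3 - 3)² = (-5)² = 25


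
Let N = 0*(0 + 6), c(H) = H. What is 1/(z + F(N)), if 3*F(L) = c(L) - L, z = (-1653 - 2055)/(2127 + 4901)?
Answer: -1757/927 ≈ -1.8954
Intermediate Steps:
z = -927/1757 (z = -3708/7028 = -3708*1/7028 = -927/1757 ≈ -0.52760)
N = 0 (N = 0*6 = 0)
F(L) = 0 (F(L) = (L - L)/3 = (1/3)*0 = 0)
1/(z + F(N)) = 1/(-927/1757 + 0) = 1/(-927/1757) = -1757/927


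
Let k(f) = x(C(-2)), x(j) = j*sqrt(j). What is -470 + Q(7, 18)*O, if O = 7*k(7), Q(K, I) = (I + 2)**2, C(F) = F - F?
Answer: -470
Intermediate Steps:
C(F) = 0
x(j) = j**(3/2)
k(f) = 0 (k(f) = 0**(3/2) = 0)
Q(K, I) = (2 + I)**2
O = 0 (O = 7*0 = 0)
-470 + Q(7, 18)*O = -470 + (2 + 18)**2*0 = -470 + 20**2*0 = -470 + 400*0 = -470 + 0 = -470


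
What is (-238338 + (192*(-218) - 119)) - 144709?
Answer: -425022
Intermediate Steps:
(-238338 + (192*(-218) - 119)) - 144709 = (-238338 + (-41856 - 119)) - 144709 = (-238338 - 41975) - 144709 = -280313 - 144709 = -425022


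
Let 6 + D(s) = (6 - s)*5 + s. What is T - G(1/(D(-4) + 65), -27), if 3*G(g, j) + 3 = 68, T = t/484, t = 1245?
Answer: -27725/1452 ≈ -19.094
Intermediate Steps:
D(s) = 24 - 4*s (D(s) = -6 + ((6 - s)*5 + s) = -6 + ((30 - 5*s) + s) = -6 + (30 - 4*s) = 24 - 4*s)
T = 1245/484 ≈ 2.5723
G(g, j) = 65/3 (G(g, j) = -1 + (⅓)*68 = -1 + 68/3 = 65/3)
T - G(1/(D(-4) + 65), -27) = 1245/484 - 1*65/3 = 1245/484 - 65/3 = -27725/1452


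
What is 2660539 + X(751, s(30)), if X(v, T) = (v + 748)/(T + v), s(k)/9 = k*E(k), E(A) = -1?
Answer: 1279720758/481 ≈ 2.6605e+6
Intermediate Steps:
s(k) = -9*k (s(k) = 9*(k*(-1)) = 9*(-k) = -9*k)
X(v, T) = (748 + v)/(T + v)
2660539 + X(751, s(30)) = 2660539 + (748 + 751)/(-9*30 + 751) = 2660539 + 1499/(-270 + 751) = 2660539 + 1499/481 = 1279720758/481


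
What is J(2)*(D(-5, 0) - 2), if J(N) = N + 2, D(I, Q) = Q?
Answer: -8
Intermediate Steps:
J(N) = 2 + N
J(2)*(D(-5, 0) - 2) = (2 + 2)*(0 - 2) = 4*(-2) = -8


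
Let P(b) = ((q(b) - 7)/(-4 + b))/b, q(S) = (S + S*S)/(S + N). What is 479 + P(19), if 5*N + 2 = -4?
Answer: 12151112/25365 ≈ 479.05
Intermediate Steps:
N = -6/5 (N = -⅖ + (⅕)*(-4) = -⅖ - ⅘ = -6/5 ≈ -1.2000)
q(S) = (S + S²)/(-6/5 + S) (q(S) = (S + S*S)/(S - 6/5) = (S + S²)/(-6/5 + S))
P(b) = (-7 + 5*b*(1 + b)/(-6 + 5*b))/(b*(-4 + b)) (P(b) = ((5*b*(1 + b)/(-6 + 5*b) - 7)/(-4 + b))/b = ((-7 + 5*b*(1 + b)/(-6 + 5*b))/(-4 + b))/b = (-7 + 5*b*(1 + b)/(-6 + 5*b))/(b*(-4 + b)))
479 + P(19) = 479 + (42 - 35*19 + 5*19*(1 + 19))/(19*(-6 + 5*19)*(-4 + 19)) = 479 + (1/19)*(42 - 665 + 5*19*20)/((-6 + 95)*15) = 479 + (1/19)*(1/15)*(42 - 665 + 1900)/89 = 479 + (1/19)*(1/89)*(1/15)*1277 = 479 + 1277/25365 = 12151112/25365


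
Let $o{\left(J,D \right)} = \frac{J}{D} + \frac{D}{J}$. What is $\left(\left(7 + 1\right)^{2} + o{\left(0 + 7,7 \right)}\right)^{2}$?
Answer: $4356$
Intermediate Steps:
$o{\left(J,D \right)} = \frac{D}{J} + \frac{J}{D}$
$\left(\left(7 + 1\right)^{2} + o{\left(0 + 7,7 \right)}\right)^{2} = \left(\left(7 + 1\right)^{2} + \left(\frac{7}{0 + 7} + \frac{0 + 7}{7}\right)\right)^{2} = \left(8^{2} + \left(\frac{7}{7} + 7 \cdot \frac{1}{7}\right)\right)^{2} = \left(64 + \left(7 \cdot \frac{1}{7} + 1\right)\right)^{2} = \left(64 + \left(1 + 1\right)\right)^{2} = \left(64 + 2\right)^{2} = 66^{2} = 4356$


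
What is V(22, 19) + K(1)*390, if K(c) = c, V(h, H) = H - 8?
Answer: 401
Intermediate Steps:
V(h, H) = -8 + H
V(22, 19) + K(1)*390 = (-8 + 19) + 1*390 = 11 + 390 = 401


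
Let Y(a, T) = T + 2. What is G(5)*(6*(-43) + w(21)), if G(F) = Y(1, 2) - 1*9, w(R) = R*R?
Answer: -915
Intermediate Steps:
Y(a, T) = 2 + T
w(R) = R²
G(F) = -5 (G(F) = (2 + 2) - 1*9 = 4 - 9 = -5)
G(5)*(6*(-43) + w(21)) = -5*(6*(-43) + 21²) = -5*(-258 + 441) = -5*183 = -915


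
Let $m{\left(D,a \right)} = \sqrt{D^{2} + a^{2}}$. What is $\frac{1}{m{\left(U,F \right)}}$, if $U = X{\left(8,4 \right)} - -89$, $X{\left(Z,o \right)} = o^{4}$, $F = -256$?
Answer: $\frac{\sqrt{184561}}{184561} \approx 0.0023277$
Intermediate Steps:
$U = 345$ ($U = 4^{4} - -89 = 256 + 89 = 345$)
$\frac{1}{m{\left(U,F \right)}} = \frac{1}{\sqrt{345^{2} + \left(-256\right)^{2}}} = \frac{1}{\sqrt{119025 + 65536}} = \frac{1}{\sqrt{184561}} = \frac{\sqrt{184561}}{184561}$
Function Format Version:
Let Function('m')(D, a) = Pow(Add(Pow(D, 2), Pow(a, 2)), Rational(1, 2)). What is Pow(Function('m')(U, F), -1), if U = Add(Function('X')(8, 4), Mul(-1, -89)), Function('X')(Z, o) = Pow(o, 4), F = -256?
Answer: Mul(Rational(1, 184561), Pow(184561, Rational(1, 2))) ≈ 0.0023277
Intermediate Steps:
U = 345 (U = Add(Pow(4, 4), Mul(-1, -89)) = Add(256, 89) = 345)
Pow(Function('m')(U, F), -1) = Pow(Pow(Add(Pow(345, 2), Pow(-256, 2)), Rational(1, 2)), -1) = Pow(Pow(Add(119025, 65536), Rational(1, 2)), -1) = Pow(Pow(184561, Rational(1, 2)), -1) = Mul(Rational(1, 184561), Pow(184561, Rational(1, 2)))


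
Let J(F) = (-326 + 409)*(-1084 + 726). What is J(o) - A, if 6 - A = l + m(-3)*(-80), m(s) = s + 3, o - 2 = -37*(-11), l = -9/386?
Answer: -11471929/386 ≈ -29720.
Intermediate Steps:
l = -9/386 (l = -9*1/386 = -9/386 ≈ -0.023316)
o = 409 (o = 2 - 37*(-11) = 2 + 407 = 409)
m(s) = 3 + s
A = 2325/386 (A = 6 - (-9/386 + (3 - 3)*(-80)) = 6 - (-9/386 + 0*(-80)) = 6 - (-9/386 + 0) = 6 - 1*(-9/386) = 6 + 9/386 = 2325/386 ≈ 6.0233)
J(F) = -29714 (J(F) = 83*(-358) = -29714)
J(o) - A = -29714 - 1*2325/386 = -29714 - 2325/386 = -11471929/386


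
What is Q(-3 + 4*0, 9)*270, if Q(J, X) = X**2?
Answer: 21870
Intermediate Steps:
Q(-3 + 4*0, 9)*270 = 9**2*270 = 81*270 = 21870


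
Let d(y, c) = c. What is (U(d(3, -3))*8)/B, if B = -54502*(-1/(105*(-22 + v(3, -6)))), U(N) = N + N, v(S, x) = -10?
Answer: 11520/3893 ≈ 2.9592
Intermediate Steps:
U(N) = 2*N
B = -3893/240 (B = -54502*(-1/(105*(-22 - 10))) = -54502/((-32*(-105))) = -54502/3360 = -54502*1/3360 = -3893/240 ≈ -16.221)
(U(d(3, -3))*8)/B = ((2*(-3))*8)/(-3893/240) = -6*8*(-240/3893) = -48*(-240/3893) = 11520/3893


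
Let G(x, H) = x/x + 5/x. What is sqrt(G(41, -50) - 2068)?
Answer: I*sqrt(3474422)/41 ≈ 45.463*I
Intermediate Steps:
G(x, H) = 1 + 5/x
sqrt(G(41, -50) - 2068) = sqrt((5 + 41)/41 - 2068) = sqrt((1/41)*46 - 2068) = sqrt(46/41 - 2068) = sqrt(-84742/41) = I*sqrt(3474422)/41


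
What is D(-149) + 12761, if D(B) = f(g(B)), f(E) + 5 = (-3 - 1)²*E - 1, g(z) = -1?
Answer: 12739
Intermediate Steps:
f(E) = -6 + 16*E (f(E) = -5 + ((-3 - 1)²*E - 1) = -5 + ((-4)²*E - 1) = -5 + (16*E - 1) = -5 + (-1 + 16*E) = -6 + 16*E)
D(B) = -22 (D(B) = -6 + 16*(-1) = -6 - 16 = -22)
D(-149) + 12761 = -22 + 12761 = 12739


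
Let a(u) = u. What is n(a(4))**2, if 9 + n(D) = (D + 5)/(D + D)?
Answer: 3969/64 ≈ 62.016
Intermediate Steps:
n(D) = -9 + (5 + D)/(2*D) (n(D) = -9 + (D + 5)/(D + D) = -9 + (5 + D)/((2*D)) = -9 + (5 + D)*(1/(2*D)) = -9 + (5 + D)/(2*D))
n(a(4))**2 = ((1/2)*(5 - 17*4)/4)**2 = ((1/2)*(1/4)*(5 - 68))**2 = ((1/2)*(1/4)*(-63))**2 = (-63/8)**2 = 3969/64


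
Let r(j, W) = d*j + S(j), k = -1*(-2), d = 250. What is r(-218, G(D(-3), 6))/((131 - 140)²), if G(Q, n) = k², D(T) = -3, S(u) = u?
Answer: -54718/81 ≈ -675.53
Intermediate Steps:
k = 2
G(Q, n) = 4 (G(Q, n) = 2² = 4)
r(j, W) = 251*j (r(j, W) = 250*j + j = 251*j)
r(-218, G(D(-3), 6))/((131 - 140)²) = (251*(-218))/((131 - 140)²) = -54718/((-9)²) = -54718/81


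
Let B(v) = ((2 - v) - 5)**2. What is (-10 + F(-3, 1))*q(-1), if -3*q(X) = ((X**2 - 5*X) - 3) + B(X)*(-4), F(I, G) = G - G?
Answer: -130/3 ≈ -43.333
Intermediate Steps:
F(I, G) = 0
B(v) = (-3 - v)**2
q(X) = 1 - X**2/3 + 4*(3 + X)**2/3 + 5*X/3 (q(X) = -(((X**2 - 5*X) - 3) + (3 + X)**2*(-4))/3 = -((-3 + X**2 - 5*X) - 4*(3 + X)**2)/3 = -(-3 + X**2 - 5*X - 4*(3 + X)**2)/3 = 1 - X**2/3 + 4*(3 + X)**2/3 + 5*X/3)
(-10 + F(-3, 1))*q(-1) = (-10 + 0)*(13 + (-1)**2 + (29/3)*(-1)) = -10*(13 + 1 - 29/3) = -10*13/3 = -130/3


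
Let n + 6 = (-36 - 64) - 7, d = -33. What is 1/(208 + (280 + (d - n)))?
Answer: 1/568 ≈ 0.0017606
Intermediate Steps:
n = -113 (n = -6 + ((-36 - 64) - 7) = -6 + (-100 - 7) = -6 - 107 = -113)
1/(208 + (280 + (d - n))) = 1/(208 + (280 + (-33 - 1*(-113)))) = 1/(208 + (280 + (-33 + 113))) = 1/(208 + (280 + 80)) = 1/(208 + 360) = 1/568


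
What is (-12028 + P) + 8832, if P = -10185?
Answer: -13381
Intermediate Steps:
(-12028 + P) + 8832 = (-12028 - 10185) + 8832 = -22213 + 8832 = -13381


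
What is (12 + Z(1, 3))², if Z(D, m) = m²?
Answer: 441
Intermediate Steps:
(12 + Z(1, 3))² = (12 + 3²)² = (12 + 9)² = 21² = 441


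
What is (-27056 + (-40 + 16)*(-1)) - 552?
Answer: -27584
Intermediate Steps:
(-27056 + (-40 + 16)*(-1)) - 552 = (-27056 - 24*(-1)) - 552 = (-27056 + 24) - 552 = -27032 - 552 = -27584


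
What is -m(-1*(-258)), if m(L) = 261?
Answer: -261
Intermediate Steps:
-m(-1*(-258)) = -1*261 = -261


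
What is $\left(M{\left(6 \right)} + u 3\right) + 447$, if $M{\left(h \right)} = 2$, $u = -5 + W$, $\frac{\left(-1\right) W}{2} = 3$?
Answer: $416$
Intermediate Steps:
$W = -6$ ($W = \left(-2\right) 3 = -6$)
$u = -11$ ($u = -5 - 6 = -11$)
$\left(M{\left(6 \right)} + u 3\right) + 447 = \left(2 - 33\right) + 447 = -31 + 447 = 416$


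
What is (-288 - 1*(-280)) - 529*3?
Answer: -1595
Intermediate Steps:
(-288 - 1*(-280)) - 529*3 = (-288 + 280) - 1587 = -8 - 1587 = -1595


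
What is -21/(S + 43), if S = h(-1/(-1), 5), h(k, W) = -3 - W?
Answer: -3/5 ≈ -0.60000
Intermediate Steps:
S = -8 (S = -3 - 1*5 = -3 - 5 = -8)
-21/(S + 43) = -21/(-8 + 43) = -21/35 = (1/35)*(-21) = -3/5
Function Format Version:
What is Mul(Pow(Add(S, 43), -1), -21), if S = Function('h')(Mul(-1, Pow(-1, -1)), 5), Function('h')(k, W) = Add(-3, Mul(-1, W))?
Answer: Rational(-3, 5) ≈ -0.60000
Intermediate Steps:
S = -8 (S = Add(-3, Mul(-1, 5)) = Add(-3, -5) = -8)
Mul(Pow(Add(S, 43), -1), -21) = Mul(Pow(Add(-8, 43), -1), -21) = Mul(Pow(35, -1), -21) = Mul(Rational(1, 35), -21) = Rational(-3, 5)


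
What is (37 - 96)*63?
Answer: -3717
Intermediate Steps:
(37 - 96)*63 = -59*63 = -3717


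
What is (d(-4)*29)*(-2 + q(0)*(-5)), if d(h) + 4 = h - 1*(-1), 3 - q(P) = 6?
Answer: -2639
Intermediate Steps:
q(P) = -3 (q(P) = 3 - 1*6 = 3 - 6 = -3)
d(h) = -3 + h (d(h) = -4 + (h - 1*(-1)) = -4 + (h + 1) = -4 + (1 + h) = -3 + h)
(d(-4)*29)*(-2 + q(0)*(-5)) = ((-3 - 4)*29)*(-2 - 3*(-5)) = (-7*29)*(-2 + 15) = -203*13 = -2639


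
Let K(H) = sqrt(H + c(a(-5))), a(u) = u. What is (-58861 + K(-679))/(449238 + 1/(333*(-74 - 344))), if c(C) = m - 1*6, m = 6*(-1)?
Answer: -8193098034/62531234171 + 139194*I*sqrt(691)/62531234171 ≈ -0.13102 + 5.8514e-5*I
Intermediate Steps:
m = -6
c(C) = -12 (c(C) = -6 - 1*6 = -6 - 6 = -12)
K(H) = sqrt(-12 + H) (K(H) = sqrt(H - 12) = sqrt(-12 + H))
(-58861 + K(-679))/(449238 + 1/(333*(-74 - 344))) = (-58861 + sqrt(-12 - 679))/(449238 + 1/(333*(-74 - 344))) = (-58861 + sqrt(-691))/(449238 + 1/(333*(-418))) = (-58861 + I*sqrt(691))/(449238 + 1/(-139194)) = (-58861 + I*sqrt(691))/(449238 - 1/139194) = (-58861 + I*sqrt(691))/(62531234171/139194) = (-58861 + I*sqrt(691))*(139194/62531234171) = -8193098034/62531234171 + 139194*I*sqrt(691)/62531234171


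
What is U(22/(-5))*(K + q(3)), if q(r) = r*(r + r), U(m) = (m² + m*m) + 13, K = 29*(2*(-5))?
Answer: -351696/25 ≈ -14068.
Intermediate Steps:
K = -290 (K = 29*(-10) = -290)
U(m) = 13 + 2*m² (U(m) = (m² + m²) + 13 = 2*m² + 13 = 13 + 2*m²)
q(r) = 2*r² (q(r) = r*(2*r) = 2*r²)
U(22/(-5))*(K + q(3)) = (13 + 2*(22/(-5))²)*(-290 + 2*3²) = (13 + 2*(22*(-⅕))²)*(-290 + 2*9) = (13 + 2*(-22/5)²)*(-290 + 18) = (13 + 2*(484/25))*(-272) = (13 + 968/25)*(-272) = (1293/25)*(-272) = -351696/25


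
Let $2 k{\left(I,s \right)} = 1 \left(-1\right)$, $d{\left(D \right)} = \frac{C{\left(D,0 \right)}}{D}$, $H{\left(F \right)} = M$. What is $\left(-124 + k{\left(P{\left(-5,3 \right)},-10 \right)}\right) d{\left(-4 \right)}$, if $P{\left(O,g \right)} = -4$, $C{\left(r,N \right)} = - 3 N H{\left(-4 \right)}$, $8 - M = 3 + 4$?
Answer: $0$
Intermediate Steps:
$M = 1$ ($M = 8 - \left(3 + 4\right) = 8 - 7 = 1$)
$H{\left(F \right)} = 1$
$C{\left(r,N \right)} = - 3 N$ ($C{\left(r,N \right)} = - 3 N 1 = - 3 N$)
$d{\left(D \right)} = 0$ ($d{\left(D \right)} = \frac{\left(-3\right) 0}{D} = \frac{0}{D} = 0$)
$k{\left(I,s \right)} = - \frac{1}{2}$ ($k{\left(I,s \right)} = \frac{1 \left(-1\right)}{2} = \frac{1}{2} \left(-1\right) = - \frac{1}{2}$)
$\left(-124 + k{\left(P{\left(-5,3 \right)},-10 \right)}\right) d{\left(-4 \right)} = \left(-124 - \frac{1}{2}\right) 0 = \left(- \frac{249}{2}\right) 0 = 0$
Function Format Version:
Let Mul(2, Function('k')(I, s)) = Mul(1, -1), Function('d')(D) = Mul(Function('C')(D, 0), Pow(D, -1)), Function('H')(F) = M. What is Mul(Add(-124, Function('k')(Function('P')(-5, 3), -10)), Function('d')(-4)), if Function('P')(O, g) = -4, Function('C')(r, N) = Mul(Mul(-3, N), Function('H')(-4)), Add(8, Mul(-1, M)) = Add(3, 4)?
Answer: 0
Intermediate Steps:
M = 1 (M = Add(8, Mul(-1, Add(3, 4))) = Add(8, Mul(-1, 7)) = Add(8, -7) = 1)
Function('H')(F) = 1
Function('C')(r, N) = Mul(-3, N) (Function('C')(r, N) = Mul(Mul(-3, N), 1) = Mul(-3, N))
Function('d')(D) = 0 (Function('d')(D) = Mul(Mul(-3, 0), Pow(D, -1)) = Mul(0, Pow(D, -1)) = 0)
Function('k')(I, s) = Rational(-1, 2) (Function('k')(I, s) = Mul(Rational(1, 2), Mul(1, -1)) = Mul(Rational(1, 2), -1) = Rational(-1, 2))
Mul(Add(-124, Function('k')(Function('P')(-5, 3), -10)), Function('d')(-4)) = Mul(Add(-124, Rational(-1, 2)), 0) = Mul(Rational(-249, 2), 0) = 0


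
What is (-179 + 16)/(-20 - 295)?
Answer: 163/315 ≈ 0.51746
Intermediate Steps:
(-179 + 16)/(-20 - 295) = -163/(-315) = -163*(-1/315) = 163/315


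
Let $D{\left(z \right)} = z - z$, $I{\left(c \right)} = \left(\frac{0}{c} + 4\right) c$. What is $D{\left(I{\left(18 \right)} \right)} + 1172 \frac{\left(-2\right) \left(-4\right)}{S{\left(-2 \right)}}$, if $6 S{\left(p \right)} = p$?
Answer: $-28128$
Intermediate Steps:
$I{\left(c \right)} = 4 c$ ($I{\left(c \right)} = \left(0 + 4\right) c = 4 c$)
$S{\left(p \right)} = \frac{p}{6}$
$D{\left(z \right)} = 0$
$D{\left(I{\left(18 \right)} \right)} + 1172 \frac{\left(-2\right) \left(-4\right)}{S{\left(-2 \right)}} = 0 + 1172 \frac{\left(-2\right) \left(-4\right)}{\frac{1}{6} \left(-2\right)} = 0 + 1172 \frac{8}{- \frac{1}{3}} = 0 + 1172 \cdot 8 \left(-3\right) = 0 + 1172 \left(-24\right) = 0 - 28128 = -28128$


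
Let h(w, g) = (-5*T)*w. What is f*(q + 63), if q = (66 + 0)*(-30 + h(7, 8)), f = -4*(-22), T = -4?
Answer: 644424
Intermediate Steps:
f = 88
h(w, g) = 20*w (h(w, g) = (-5*(-4))*w = 20*w)
q = 7260 (q = (66 + 0)*(-30 + 20*7) = 66*(-30 + 140) = 66*110 = 7260)
f*(q + 63) = 88*(7260 + 63) = 88*7323 = 644424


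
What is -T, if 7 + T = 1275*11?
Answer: -14018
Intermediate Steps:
T = 14018 (T = -7 + 1275*11 = -7 + 14025 = 14018)
-T = -1*14018 = -14018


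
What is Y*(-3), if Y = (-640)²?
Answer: -1228800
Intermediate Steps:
Y = 409600
Y*(-3) = 409600*(-3) = -1228800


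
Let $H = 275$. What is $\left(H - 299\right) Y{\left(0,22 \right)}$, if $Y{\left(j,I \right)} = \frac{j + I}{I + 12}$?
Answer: $- \frac{264}{17} \approx -15.529$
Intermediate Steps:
$Y{\left(j,I \right)} = \frac{I + j}{12 + I}$
$\left(H - 299\right) Y{\left(0,22 \right)} = \left(275 - 299\right) \frac{22 + 0}{12 + 22} = - 24 \cdot \frac{1}{34} \cdot 22 = \left(-24\right) \frac{11}{17} = - \frac{264}{17}$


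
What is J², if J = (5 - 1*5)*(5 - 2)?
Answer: 0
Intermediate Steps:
J = 0 (J = (5 - 5)*3 = 0*3 = 0)
J² = 0² = 0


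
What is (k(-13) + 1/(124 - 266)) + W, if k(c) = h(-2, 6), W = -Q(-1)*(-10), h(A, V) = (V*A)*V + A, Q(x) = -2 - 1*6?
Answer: -21869/142 ≈ -154.01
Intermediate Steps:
Q(x) = -8 (Q(x) = -2 - 6 = -8)
h(A, V) = A + A*V² (h(A, V) = (A*V)*V + A = A*V² + A = A + A*V²)
W = -80 (W = -(-8)*(-10) = -1*80 = -80)
k(c) = -74 (k(c) = -2*(1 + 6²) = -2*(1 + 36) = -2*37 = -74)
(k(-13) + 1/(124 - 266)) + W = (-74 + 1/(124 - 266)) - 80 = (-74 + 1/(-142)) - 80 = (-74 - 1/142) - 80 = -10509/142 - 80 = -21869/142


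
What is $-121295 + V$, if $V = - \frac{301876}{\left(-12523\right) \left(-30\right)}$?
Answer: $- \frac{22784810213}{187845} \approx -1.213 \cdot 10^{5}$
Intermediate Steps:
$V = - \frac{150938}{187845}$ ($V = - \frac{301876}{375690} = \left(-301876\right) \frac{1}{375690} = - \frac{150938}{187845} \approx -0.80352$)
$-121295 + V = -121295 - \frac{150938}{187845} = - \frac{22784810213}{187845}$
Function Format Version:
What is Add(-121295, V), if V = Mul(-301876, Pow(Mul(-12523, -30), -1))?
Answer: Rational(-22784810213, 187845) ≈ -1.2130e+5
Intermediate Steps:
V = Rational(-150938, 187845) (V = Mul(-301876, Pow(375690, -1)) = Mul(-301876, Rational(1, 375690)) = Rational(-150938, 187845) ≈ -0.80352)
Add(-121295, V) = Add(-121295, Rational(-150938, 187845)) = Rational(-22784810213, 187845)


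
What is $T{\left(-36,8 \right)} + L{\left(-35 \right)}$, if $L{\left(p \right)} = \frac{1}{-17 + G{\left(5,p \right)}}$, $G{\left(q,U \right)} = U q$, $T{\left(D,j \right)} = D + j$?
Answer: $- \frac{5377}{192} \approx -28.005$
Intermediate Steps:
$L{\left(p \right)} = \frac{1}{-17 + 5 p}$ ($L{\left(p \right)} = \frac{1}{-17 + p 5} = \frac{1}{-17 + 5 p}$)
$T{\left(-36,8 \right)} + L{\left(-35 \right)} = \left(-36 + 8\right) + \frac{1}{-17 + 5 \left(-35\right)} = -28 + \frac{1}{-17 - 175} = -28 + \frac{1}{-192} = -28 - \frac{1}{192} = - \frac{5377}{192}$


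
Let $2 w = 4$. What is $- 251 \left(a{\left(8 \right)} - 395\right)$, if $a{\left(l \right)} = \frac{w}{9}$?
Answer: $\frac{891803}{9} \approx 99089.0$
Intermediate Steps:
$w = 2$ ($w = \frac{1}{2} \cdot 4 = 2$)
$a{\left(l \right)} = \frac{2}{9}$
$- 251 \left(a{\left(8 \right)} - 395\right) = - 251 \left(\frac{2}{9} - 395\right) = \left(-251\right) \left(- \frac{3553}{9}\right) = \frac{891803}{9}$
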